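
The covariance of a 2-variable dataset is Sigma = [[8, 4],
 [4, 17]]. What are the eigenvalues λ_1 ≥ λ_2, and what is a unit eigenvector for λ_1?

Step 1 — characteristic polynomial of 2×2 Sigma:
  det(Sigma - λI) = λ² - trace · λ + det = 0.
  trace = 8 + 17 = 25, det = 8·17 - (4)² = 120.
Step 2 — discriminant:
  Δ = trace² - 4·det = 625 - 480 = 145.
Step 3 — eigenvalues:
  λ = (trace ± √Δ)/2 = (25 ± 12.0416)/2,
  λ_1 = 18.5208,  λ_2 = 6.4792.

Step 4 — unit eigenvector for λ_1: solve (Sigma - λ_1 I)v = 0. First row:
  (8 - 18.5208)·v_x + (4)·v_y = 0, i.e. (-10.5208)·v_x + (4)·v_y = 0,
  so v ∝ (b, λ_1 - a) = (4, 10.5208) = u.
  ||u|| = √((4)² + (10.5208)²) = √(126.6872) ≈ 11.2555,
  v_1 = u/||u|| ≈ (0.3554, 0.9347) (||v_1|| = 1).

λ_1 = 18.5208,  λ_2 = 6.4792;  v_1 ≈ (0.3554, 0.9347)


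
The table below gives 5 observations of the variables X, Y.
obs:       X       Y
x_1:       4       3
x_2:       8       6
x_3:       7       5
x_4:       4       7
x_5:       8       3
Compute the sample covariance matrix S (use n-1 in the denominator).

Step 1 — column means:
  mean(X) = (4 + 8 + 7 + 4 + 8) / 5 = 31/5 = 6.2
  mean(Y) = (3 + 6 + 5 + 7 + 3) / 5 = 24/5 = 4.8

Step 2 — sample covariance S[i,j] = (1/(n-1)) · Σ_k (x_{k,i} - mean_i) · (x_{k,j} - mean_j), with n-1 = 4.
  S[X,X] = ((-2.2)·(-2.2) + (1.8)·(1.8) + (0.8)·(0.8) + (-2.2)·(-2.2) + (1.8)·(1.8)) / 4 = 16.8/4 = 4.2
  S[X,Y] = ((-2.2)·(-1.8) + (1.8)·(1.2) + (0.8)·(0.2) + (-2.2)·(2.2) + (1.8)·(-1.8)) / 4 = -1.8/4 = -0.45
  S[Y,Y] = ((-1.8)·(-1.8) + (1.2)·(1.2) + (0.2)·(0.2) + (2.2)·(2.2) + (-1.8)·(-1.8)) / 4 = 12.8/4 = 3.2

S is symmetric (S[j,i] = S[i,j]). Assembling:

S = [[4.2, -0.45],
 [-0.45, 3.2]]


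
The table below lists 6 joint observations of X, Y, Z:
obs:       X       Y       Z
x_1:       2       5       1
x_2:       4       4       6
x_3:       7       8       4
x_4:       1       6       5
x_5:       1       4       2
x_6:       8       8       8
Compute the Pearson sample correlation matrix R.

Step 1 — column means:
  mean(X) = (2 + 4 + 7 + 1 + 1 + 8) / 6 = 23/6 = 3.8333
  mean(Y) = (5 + 4 + 8 + 6 + 4 + 8) / 6 = 35/6 = 5.8333
  mean(Z) = (1 + 6 + 4 + 5 + 2 + 8) / 6 = 26/6 = 4.3333

Step 2 — sample variances and covariances s[i,j] = (1/(n-1)) · Σ_k (x_{k,i} - mean_i) · (x_{k,j} - mean_j), with n-1 = 5:
  s[X,X] = ((-1.8333)·(-1.8333) + (0.1667)·(0.1667) + (3.1667)·(3.1667) + (-2.8333)·(-2.8333) + (-2.8333)·(-2.8333) + (4.1667)·(4.1667)) / 5 = 46.8333/5 = 9.3667
  s[X,Y] = ((-1.8333)·(-0.8333) + (0.1667)·(-1.8333) + (3.1667)·(2.1667) + (-2.8333)·(0.1667) + (-2.8333)·(-1.8333) + (4.1667)·(2.1667)) / 5 = 21.8333/5 = 4.3667
  s[X,Z] = ((-1.8333)·(-3.3333) + (0.1667)·(1.6667) + (3.1667)·(-0.3333) + (-2.8333)·(0.6667) + (-2.8333)·(-2.3333) + (4.1667)·(3.6667)) / 5 = 25.3333/5 = 5.0667
  s[Y,Y] = ((-0.8333)·(-0.8333) + (-1.8333)·(-1.8333) + (2.1667)·(2.1667) + (0.1667)·(0.1667) + (-1.8333)·(-1.8333) + (2.1667)·(2.1667)) / 5 = 16.8333/5 = 3.3667
  s[Y,Z] = ((-0.8333)·(-3.3333) + (-1.8333)·(1.6667) + (2.1667)·(-0.3333) + (0.1667)·(0.6667) + (-1.8333)·(-2.3333) + (2.1667)·(3.6667)) / 5 = 11.3333/5 = 2.2667
  s[Z,Z] = ((-3.3333)·(-3.3333) + (1.6667)·(1.6667) + (-0.3333)·(-0.3333) + (0.6667)·(0.6667) + (-2.3333)·(-2.3333) + (3.6667)·(3.6667)) / 5 = 33.3333/5 = 6.6667
  Sample standard deviations s_i = √(s[i,i]):
  s(X) = √(9.3667) = 3.0605
  s(Y) = √(3.3667) = 1.8348
  s(Z) = √(6.6667) = 2.582

Step 3 — r_{ij} = s_{ij} / (s_i · s_j):
  r[X,X] = 1 (diagonal).
  r[X,Y] = 4.3667 / (3.0605 · 1.8348) = 4.3667 / 5.6156 = 0.7776
  r[X,Z] = 5.0667 / (3.0605 · 2.582) = 5.0667 / 7.9022 = 0.6412
  r[Y,Y] = 1 (diagonal).
  r[Y,Z] = 2.2667 / (1.8348 · 2.582) = 2.2667 / 4.7376 = 0.4784
  r[Z,Z] = 1 (diagonal).

R is symmetric with unit diagonal. Assembling:

R = [[1, 0.7776, 0.6412],
 [0.7776, 1, 0.4784],
 [0.6412, 0.4784, 1]]


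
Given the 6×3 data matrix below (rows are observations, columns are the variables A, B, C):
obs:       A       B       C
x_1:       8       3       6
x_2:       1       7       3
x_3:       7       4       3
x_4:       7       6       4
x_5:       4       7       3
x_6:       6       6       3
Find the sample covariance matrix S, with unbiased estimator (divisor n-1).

Step 1 — column means:
  mean(A) = (8 + 1 + 7 + 7 + 4 + 6) / 6 = 33/6 = 5.5
  mean(B) = (3 + 7 + 4 + 6 + 7 + 6) / 6 = 33/6 = 5.5
  mean(C) = (6 + 3 + 3 + 4 + 3 + 3) / 6 = 22/6 = 3.6667

Step 2 — sample covariance S[i,j] = (1/(n-1)) · Σ_k (x_{k,i} - mean_i) · (x_{k,j} - mean_j), with n-1 = 5.
  S[A,A] = ((2.5)·(2.5) + (-4.5)·(-4.5) + (1.5)·(1.5) + (1.5)·(1.5) + (-1.5)·(-1.5) + (0.5)·(0.5)) / 5 = 33.5/5 = 6.7
  S[A,B] = ((2.5)·(-2.5) + (-4.5)·(1.5) + (1.5)·(-1.5) + (1.5)·(0.5) + (-1.5)·(1.5) + (0.5)·(0.5)) / 5 = -16.5/5 = -3.3
  S[A,C] = ((2.5)·(2.3333) + (-4.5)·(-0.6667) + (1.5)·(-0.6667) + (1.5)·(0.3333) + (-1.5)·(-0.6667) + (0.5)·(-0.6667)) / 5 = 9/5 = 1.8
  S[B,B] = ((-2.5)·(-2.5) + (1.5)·(1.5) + (-1.5)·(-1.5) + (0.5)·(0.5) + (1.5)·(1.5) + (0.5)·(0.5)) / 5 = 13.5/5 = 2.7
  S[B,C] = ((-2.5)·(2.3333) + (1.5)·(-0.6667) + (-1.5)·(-0.6667) + (0.5)·(0.3333) + (1.5)·(-0.6667) + (0.5)·(-0.6667)) / 5 = -7/5 = -1.4
  S[C,C] = ((2.3333)·(2.3333) + (-0.6667)·(-0.6667) + (-0.6667)·(-0.6667) + (0.3333)·(0.3333) + (-0.6667)·(-0.6667) + (-0.6667)·(-0.6667)) / 5 = 7.3333/5 = 1.4667

S is symmetric (S[j,i] = S[i,j]). Assembling:

S = [[6.7, -3.3, 1.8],
 [-3.3, 2.7, -1.4],
 [1.8, -1.4, 1.4667]]


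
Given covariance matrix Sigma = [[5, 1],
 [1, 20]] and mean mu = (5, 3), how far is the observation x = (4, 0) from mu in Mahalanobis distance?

Step 1 — centre the observation: (x - mu) = (-1, -3).

Step 2 — invert Sigma. det(Sigma) = 5·20 - (1)² = 99.
  Sigma^{-1} = (1/det) · [[d, -b], [-b, a]] = [[0.202, -0.0101],
 [-0.0101, 0.0505]].

Step 3 — form the quadratic (x - mu)^T · Sigma^{-1} · (x - mu):
  Sigma^{-1} · (x - mu) = (-0.1717, -0.1414).
  (x - mu)^T · [Sigma^{-1} · (x - mu)] = (-1)·(-0.1717) + (-3)·(-0.1414) = 0.596.

Step 4 — take square root: d = √(0.596) ≈ 0.772.

d(x, mu) = √(0.596) ≈ 0.772


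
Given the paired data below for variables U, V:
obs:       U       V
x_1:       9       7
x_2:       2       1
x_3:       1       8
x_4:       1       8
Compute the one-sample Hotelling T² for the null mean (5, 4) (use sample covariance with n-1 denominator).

Step 1 — sample mean vector:
  mean(U) = (9 + 2 + 1 + 1) / 4 = 13/4 = 3.25
  mean(V) = (7 + 1 + 8 + 8) / 4 = 24/4 = 6
  x̄ = (3.25, 6),  deviation x̄ - mu_0 = (3.25, 6) - (5, 4) = (-1.75, 2).

Step 2 — sample covariance matrix, S[i,j] = (1/(n-1)) · Σ_k (x_{k,i} - mean_i) · (x_{k,j} - mean_j), divisor n-1 = 3:
  S[U,U] = ((5.75)·(5.75) + (-1.25)·(-1.25) + (-2.25)·(-2.25) + (-2.25)·(-2.25)) / 3 = 44.75/3 = 14.9167
  S[U,V] = ((5.75)·(1) + (-1.25)·(-5) + (-2.25)·(2) + (-2.25)·(2)) / 3 = 3/3 = 1
  S[V,V] = ((1)·(1) + (-5)·(-5) + (2)·(2) + (2)·(2)) / 3 = 34/3 = 11.3333
  S = [[14.9167, 1],
 [1, 11.3333]].

Step 3 — invert S. det(S) = 14.9167·11.3333 - (1)² = 168.0556.
  S^{-1} = (1/det) · [[d, -b], [-b, a]] = [[0.0674, -0.006],
 [-0.006, 0.0888]].

Step 4 — quadratic form (x̄ - mu_0)^T · S^{-1} · (x̄ - mu_0):
  S^{-1} · (x̄ - mu_0) = (-0.1299, 0.1879),
  (x̄ - mu_0)^T · [...] = (-1.75)·(-0.1299) + (2)·(0.1879) = 0.6032.

Step 5 — scale by n: T² = 4 · 0.6032 = 2.4129.

T² ≈ 2.4129


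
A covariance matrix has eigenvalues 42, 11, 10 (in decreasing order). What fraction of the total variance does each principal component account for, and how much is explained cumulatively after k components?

Step 1 — total variance = trace(Sigma) = Σ λ_i = 42 + 11 + 10 = 63.

Step 2 — fraction explained by component i = λ_i / Σ λ:
  PC1: 42/63 = 0.6667
  PC2: 11/63 = 0.1746
  PC3: 10/63 = 0.1587

Step 3 — cumulative fraction after k components = (λ_1 + ... + λ_k) / Σ λ:
  k = 1: 42/63 = 0.6667
  k = 2: (42 + 11)/63 = 53/63 = 0.8413
  k = 3: (42 + 11 + 10)/63 = 63/63 = 1

Summary (fraction, with percent):

explained: PC1 0.6667 (66.67%), PC2 0.1746 (17.46%), PC3 0.1587 (15.87%);  cumulative: 0.6667, 0.8413, 1


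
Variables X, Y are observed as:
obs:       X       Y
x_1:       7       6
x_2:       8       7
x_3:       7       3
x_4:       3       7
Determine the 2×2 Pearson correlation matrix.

Step 1 — column means:
  mean(X) = (7 + 8 + 7 + 3) / 4 = 25/4 = 6.25
  mean(Y) = (6 + 7 + 3 + 7) / 4 = 23/4 = 5.75

Step 2 — sample variances and covariances s[i,j] = (1/(n-1)) · Σ_k (x_{k,i} - mean_i) · (x_{k,j} - mean_j), with n-1 = 3:
  s[X,X] = ((0.75)·(0.75) + (1.75)·(1.75) + (0.75)·(0.75) + (-3.25)·(-3.25)) / 3 = 14.75/3 = 4.9167
  s[X,Y] = ((0.75)·(0.25) + (1.75)·(1.25) + (0.75)·(-2.75) + (-3.25)·(1.25)) / 3 = -3.75/3 = -1.25
  s[Y,Y] = ((0.25)·(0.25) + (1.25)·(1.25) + (-2.75)·(-2.75) + (1.25)·(1.25)) / 3 = 10.75/3 = 3.5833
  Sample standard deviations s_i = √(s[i,i]):
  s(X) = √(4.9167) = 2.2174
  s(Y) = √(3.5833) = 1.893

Step 3 — r_{ij} = s_{ij} / (s_i · s_j):
  r[X,X] = 1 (diagonal).
  r[X,Y] = -1.25 / (2.2174 · 1.893) = -1.25 / 4.1974 = -0.2978
  r[Y,Y] = 1 (diagonal).

R is symmetric with unit diagonal. Assembling:

R = [[1, -0.2978],
 [-0.2978, 1]]


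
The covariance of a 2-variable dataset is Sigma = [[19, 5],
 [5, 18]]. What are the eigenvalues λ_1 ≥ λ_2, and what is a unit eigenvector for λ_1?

Step 1 — characteristic polynomial of 2×2 Sigma:
  det(Sigma - λI) = λ² - trace · λ + det = 0.
  trace = 19 + 18 = 37, det = 19·18 - (5)² = 317.
Step 2 — discriminant:
  Δ = trace² - 4·det = 1369 - 1268 = 101.
Step 3 — eigenvalues:
  λ = (trace ± √Δ)/2 = (37 ± 10.0499)/2,
  λ_1 = 23.5249,  λ_2 = 13.4751.

Step 4 — unit eigenvector for λ_1: solve (Sigma - λ_1 I)v = 0. First row:
  (19 - 23.5249)·v_x + (5)·v_y = 0, i.e. (-4.5249)·v_x + (5)·v_y = 0,
  so v ∝ (b, λ_1 - a) = (5, 4.5249) = u.
  ||u|| = √((5)² + (4.5249)²) = √(45.4751) ≈ 6.7435,
  v_1 = u/||u|| ≈ (0.7415, 0.671) (||v_1|| = 1).

λ_1 = 23.5249,  λ_2 = 13.4751;  v_1 ≈ (0.7415, 0.671)


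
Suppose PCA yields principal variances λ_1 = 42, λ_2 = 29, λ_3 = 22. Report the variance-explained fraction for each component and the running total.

Step 1 — total variance = trace(Sigma) = Σ λ_i = 42 + 29 + 22 = 93.

Step 2 — fraction explained by component i = λ_i / Σ λ:
  PC1: 42/93 = 0.4516
  PC2: 29/93 = 0.3118
  PC3: 22/93 = 0.2366

Step 3 — cumulative fraction after k components = (λ_1 + ... + λ_k) / Σ λ:
  k = 1: 42/93 = 0.4516
  k = 2: (42 + 29)/93 = 71/93 = 0.7634
  k = 3: (42 + 29 + 22)/93 = 93/93 = 1

Summary (fraction, with percent):

explained: PC1 0.4516 (45.16%), PC2 0.3118 (31.18%), PC3 0.2366 (23.66%);  cumulative: 0.4516, 0.7634, 1


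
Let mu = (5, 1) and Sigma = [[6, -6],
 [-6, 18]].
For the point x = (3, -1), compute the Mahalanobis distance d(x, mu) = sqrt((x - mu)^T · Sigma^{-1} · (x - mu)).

Step 1 — centre the observation: (x - mu) = (-2, -2).

Step 2 — invert Sigma. det(Sigma) = 6·18 - (-6)² = 72.
  Sigma^{-1} = (1/det) · [[d, -b], [-b, a]] = [[0.25, 0.0833],
 [0.0833, 0.0833]].

Step 3 — form the quadratic (x - mu)^T · Sigma^{-1} · (x - mu):
  Sigma^{-1} · (x - mu) = (-0.6667, -0.3333).
  (x - mu)^T · [Sigma^{-1} · (x - mu)] = (-2)·(-0.6667) + (-2)·(-0.3333) = 2.

Step 4 — take square root: d = √(2) ≈ 1.4142.

d(x, mu) = √(2) ≈ 1.4142


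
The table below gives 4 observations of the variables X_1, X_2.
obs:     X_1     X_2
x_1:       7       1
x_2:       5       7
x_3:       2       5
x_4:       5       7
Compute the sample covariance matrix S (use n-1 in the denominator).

Step 1 — column means:
  mean(X_1) = (7 + 5 + 2 + 5) / 4 = 19/4 = 4.75
  mean(X_2) = (1 + 7 + 5 + 7) / 4 = 20/4 = 5

Step 2 — sample covariance S[i,j] = (1/(n-1)) · Σ_k (x_{k,i} - mean_i) · (x_{k,j} - mean_j), with n-1 = 3.
  S[X_1,X_1] = ((2.25)·(2.25) + (0.25)·(0.25) + (-2.75)·(-2.75) + (0.25)·(0.25)) / 3 = 12.75/3 = 4.25
  S[X_1,X_2] = ((2.25)·(-4) + (0.25)·(2) + (-2.75)·(0) + (0.25)·(2)) / 3 = -8/3 = -2.6667
  S[X_2,X_2] = ((-4)·(-4) + (2)·(2) + (0)·(0) + (2)·(2)) / 3 = 24/3 = 8

S is symmetric (S[j,i] = S[i,j]). Assembling:

S = [[4.25, -2.6667],
 [-2.6667, 8]]


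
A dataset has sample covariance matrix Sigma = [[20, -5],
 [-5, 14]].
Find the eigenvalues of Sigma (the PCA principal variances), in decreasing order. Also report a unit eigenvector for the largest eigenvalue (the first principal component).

Step 1 — characteristic polynomial of 2×2 Sigma:
  det(Sigma - λI) = λ² - trace · λ + det = 0.
  trace = 20 + 14 = 34, det = 20·14 - (-5)² = 255.
Step 2 — discriminant:
  Δ = trace² - 4·det = 1156 - 1020 = 136.
Step 3 — eigenvalues:
  λ = (trace ± √Δ)/2 = (34 ± 11.6619)/2,
  λ_1 = 22.831,  λ_2 = 11.169.

Step 4 — unit eigenvector for λ_1: solve (Sigma - λ_1 I)v = 0. First row:
  (20 - 22.831)·v_x + (-5)·v_y = 0, i.e. (-2.831)·v_x + (-5)·v_y = 0,
  so v ∝ (b, λ_1 - a) = (-5, 2.831); multiply by -1 so the first entry is positive: u = (5, -2.831).
  ||u|| = √((5)² + (-2.831)²) = √(33.0143) ≈ 5.7458,
  v_1 = u/||u|| ≈ (0.8702, -0.4927) (||v_1|| = 1).

λ_1 = 22.831,  λ_2 = 11.169;  v_1 ≈ (0.8702, -0.4927)


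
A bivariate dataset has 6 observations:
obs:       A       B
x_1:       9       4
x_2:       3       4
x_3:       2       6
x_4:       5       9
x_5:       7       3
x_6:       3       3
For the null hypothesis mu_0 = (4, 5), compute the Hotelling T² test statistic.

Step 1 — sample mean vector:
  mean(A) = (9 + 3 + 2 + 5 + 7 + 3) / 6 = 29/6 = 4.8333
  mean(B) = (4 + 4 + 6 + 9 + 3 + 3) / 6 = 29/6 = 4.8333
  x̄ = (4.8333, 4.8333),  deviation x̄ - mu_0 = (4.8333, 4.8333) - (4, 5) = (0.8333, -0.1667).

Step 2 — sample covariance matrix, S[i,j] = (1/(n-1)) · Σ_k (x_{k,i} - mean_i) · (x_{k,j} - mean_j), divisor n-1 = 5:
  S[A,A] = ((4.1667)·(4.1667) + (-1.8333)·(-1.8333) + (-2.8333)·(-2.8333) + (0.1667)·(0.1667) + (2.1667)·(2.1667) + (-1.8333)·(-1.8333)) / 5 = 36.8333/5 = 7.3667
  S[A,B] = ((4.1667)·(-0.8333) + (-1.8333)·(-0.8333) + (-2.8333)·(1.1667) + (0.1667)·(4.1667) + (2.1667)·(-1.8333) + (-1.8333)·(-1.8333)) / 5 = -5.1667/5 = -1.0333
  S[B,B] = ((-0.8333)·(-0.8333) + (-0.8333)·(-0.8333) + (1.1667)·(1.1667) + (4.1667)·(4.1667) + (-1.8333)·(-1.8333) + (-1.8333)·(-1.8333)) / 5 = 26.8333/5 = 5.3667
  S = [[7.3667, -1.0333],
 [-1.0333, 5.3667]].

Step 3 — invert S. det(S) = 7.3667·5.3667 - (-1.0333)² = 38.4667.
  S^{-1} = (1/det) · [[d, -b], [-b, a]] = [[0.1395, 0.0269],
 [0.0269, 0.1915]].

Step 4 — quadratic form (x̄ - mu_0)^T · S^{-1} · (x̄ - mu_0):
  S^{-1} · (x̄ - mu_0) = (0.1118, -0.0095),
  (x̄ - mu_0)^T · [...] = (0.8333)·(0.1118) + (-0.1667)·(-0.0095) = 0.0947.

Step 5 — scale by n: T² = 6 · 0.0947 = 0.5685.

T² ≈ 0.5685


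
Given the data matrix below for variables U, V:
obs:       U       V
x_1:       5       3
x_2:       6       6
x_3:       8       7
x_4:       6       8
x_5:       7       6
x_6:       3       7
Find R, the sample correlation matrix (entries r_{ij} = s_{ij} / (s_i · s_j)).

Step 1 — column means:
  mean(U) = (5 + 6 + 8 + 6 + 7 + 3) / 6 = 35/6 = 5.8333
  mean(V) = (3 + 6 + 7 + 8 + 6 + 7) / 6 = 37/6 = 6.1667

Step 2 — sample variances and covariances s[i,j] = (1/(n-1)) · Σ_k (x_{k,i} - mean_i) · (x_{k,j} - mean_j), with n-1 = 5:
  s[U,U] = ((-0.8333)·(-0.8333) + (0.1667)·(0.1667) + (2.1667)·(2.1667) + (0.1667)·(0.1667) + (1.1667)·(1.1667) + (-2.8333)·(-2.8333)) / 5 = 14.8333/5 = 2.9667
  s[U,V] = ((-0.8333)·(-3.1667) + (0.1667)·(-0.1667) + (2.1667)·(0.8333) + (0.1667)·(1.8333) + (1.1667)·(-0.1667) + (-2.8333)·(0.8333)) / 5 = 2.1667/5 = 0.4333
  s[V,V] = ((-3.1667)·(-3.1667) + (-0.1667)·(-0.1667) + (0.8333)·(0.8333) + (1.8333)·(1.8333) + (-0.1667)·(-0.1667) + (0.8333)·(0.8333)) / 5 = 14.8333/5 = 2.9667
  Sample standard deviations s_i = √(s[i,i]):
  s(U) = √(2.9667) = 1.7224
  s(V) = √(2.9667) = 1.7224

Step 3 — r_{ij} = s_{ij} / (s_i · s_j):
  r[U,U] = 1 (diagonal).
  r[U,V] = 0.4333 / (1.7224 · 1.7224) = 0.4333 / 2.9667 = 0.1461
  r[V,V] = 1 (diagonal).

R is symmetric with unit diagonal. Assembling:

R = [[1, 0.1461],
 [0.1461, 1]]


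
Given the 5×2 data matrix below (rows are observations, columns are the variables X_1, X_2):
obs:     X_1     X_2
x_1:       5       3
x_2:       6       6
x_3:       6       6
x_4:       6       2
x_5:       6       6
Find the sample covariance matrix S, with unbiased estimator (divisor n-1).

Step 1 — column means:
  mean(X_1) = (5 + 6 + 6 + 6 + 6) / 5 = 29/5 = 5.8
  mean(X_2) = (3 + 6 + 6 + 2 + 6) / 5 = 23/5 = 4.6

Step 2 — sample covariance S[i,j] = (1/(n-1)) · Σ_k (x_{k,i} - mean_i) · (x_{k,j} - mean_j), with n-1 = 4.
  S[X_1,X_1] = ((-0.8)·(-0.8) + (0.2)·(0.2) + (0.2)·(0.2) + (0.2)·(0.2) + (0.2)·(0.2)) / 4 = 0.8/4 = 0.2
  S[X_1,X_2] = ((-0.8)·(-1.6) + (0.2)·(1.4) + (0.2)·(1.4) + (0.2)·(-2.6) + (0.2)·(1.4)) / 4 = 1.6/4 = 0.4
  S[X_2,X_2] = ((-1.6)·(-1.6) + (1.4)·(1.4) + (1.4)·(1.4) + (-2.6)·(-2.6) + (1.4)·(1.4)) / 4 = 15.2/4 = 3.8

S is symmetric (S[j,i] = S[i,j]). Assembling:

S = [[0.2, 0.4],
 [0.4, 3.8]]


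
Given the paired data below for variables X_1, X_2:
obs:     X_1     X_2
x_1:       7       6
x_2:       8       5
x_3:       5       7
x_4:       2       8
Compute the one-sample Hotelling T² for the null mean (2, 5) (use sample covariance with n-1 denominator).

Step 1 — sample mean vector:
  mean(X_1) = (7 + 8 + 5 + 2) / 4 = 22/4 = 5.5
  mean(X_2) = (6 + 5 + 7 + 8) / 4 = 26/4 = 6.5
  x̄ = (5.5, 6.5),  deviation x̄ - mu_0 = (5.5, 6.5) - (2, 5) = (3.5, 1.5).

Step 2 — sample covariance matrix, S[i,j] = (1/(n-1)) · Σ_k (x_{k,i} - mean_i) · (x_{k,j} - mean_j), divisor n-1 = 3:
  S[X_1,X_1] = ((1.5)·(1.5) + (2.5)·(2.5) + (-0.5)·(-0.5) + (-3.5)·(-3.5)) / 3 = 21/3 = 7
  S[X_1,X_2] = ((1.5)·(-0.5) + (2.5)·(-1.5) + (-0.5)·(0.5) + (-3.5)·(1.5)) / 3 = -10/3 = -3.3333
  S[X_2,X_2] = ((-0.5)·(-0.5) + (-1.5)·(-1.5) + (0.5)·(0.5) + (1.5)·(1.5)) / 3 = 5/3 = 1.6667
  S = [[7, -3.3333],
 [-3.3333, 1.6667]].

Step 3 — invert S. det(S) = 7·1.6667 - (-3.3333)² = 0.5556.
  S^{-1} = (1/det) · [[d, -b], [-b, a]] = [[3, 6],
 [6, 12.6]].

Step 4 — quadratic form (x̄ - mu_0)^T · S^{-1} · (x̄ - mu_0):
  S^{-1} · (x̄ - mu_0) = (19.5, 39.9),
  (x̄ - mu_0)^T · [...] = (3.5)·(19.5) + (1.5)·(39.9) = 128.1.

Step 5 — scale by n: T² = 4 · 128.1 = 512.4.

T² ≈ 512.4


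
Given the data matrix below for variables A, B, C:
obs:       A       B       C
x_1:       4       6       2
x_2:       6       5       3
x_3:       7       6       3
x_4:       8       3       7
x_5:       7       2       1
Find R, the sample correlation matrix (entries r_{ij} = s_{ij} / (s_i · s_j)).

Step 1 — column means:
  mean(A) = (4 + 6 + 7 + 8 + 7) / 5 = 32/5 = 6.4
  mean(B) = (6 + 5 + 6 + 3 + 2) / 5 = 22/5 = 4.4
  mean(C) = (2 + 3 + 3 + 7 + 1) / 5 = 16/5 = 3.2

Step 2 — sample variances and covariances s[i,j] = (1/(n-1)) · Σ_k (x_{k,i} - mean_i) · (x_{k,j} - mean_j), with n-1 = 4:
  s[A,A] = ((-2.4)·(-2.4) + (-0.4)·(-0.4) + (0.6)·(0.6) + (1.6)·(1.6) + (0.6)·(0.6)) / 4 = 9.2/4 = 2.3
  s[A,B] = ((-2.4)·(1.6) + (-0.4)·(0.6) + (0.6)·(1.6) + (1.6)·(-1.4) + (0.6)·(-2.4)) / 4 = -6.8/4 = -1.7
  s[A,C] = ((-2.4)·(-1.2) + (-0.4)·(-0.2) + (0.6)·(-0.2) + (1.6)·(3.8) + (0.6)·(-2.2)) / 4 = 7.6/4 = 1.9
  s[B,B] = ((1.6)·(1.6) + (0.6)·(0.6) + (1.6)·(1.6) + (-1.4)·(-1.4) + (-2.4)·(-2.4)) / 4 = 13.2/4 = 3.3
  s[B,C] = ((1.6)·(-1.2) + (0.6)·(-0.2) + (1.6)·(-0.2) + (-1.4)·(3.8) + (-2.4)·(-2.2)) / 4 = -2.4/4 = -0.6
  s[C,C] = ((-1.2)·(-1.2) + (-0.2)·(-0.2) + (-0.2)·(-0.2) + (3.8)·(3.8) + (-2.2)·(-2.2)) / 4 = 20.8/4 = 5.2
  Sample standard deviations s_i = √(s[i,i]):
  s(A) = √(2.3) = 1.5166
  s(B) = √(3.3) = 1.8166
  s(C) = √(5.2) = 2.2804

Step 3 — r_{ij} = s_{ij} / (s_i · s_j):
  r[A,A] = 1 (diagonal).
  r[A,B] = -1.7 / (1.5166 · 1.8166) = -1.7 / 2.755 = -0.6171
  r[A,C] = 1.9 / (1.5166 · 2.2804) = 1.9 / 3.4583 = 0.5494
  r[B,B] = 1 (diagonal).
  r[B,C] = -0.6 / (1.8166 · 2.2804) = -0.6 / 4.1425 = -0.1448
  r[C,C] = 1 (diagonal).

R is symmetric with unit diagonal. Assembling:

R = [[1, -0.6171, 0.5494],
 [-0.6171, 1, -0.1448],
 [0.5494, -0.1448, 1]]


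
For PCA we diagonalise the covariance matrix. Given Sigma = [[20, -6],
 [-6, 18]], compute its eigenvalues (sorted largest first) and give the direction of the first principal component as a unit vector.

Step 1 — characteristic polynomial of 2×2 Sigma:
  det(Sigma - λI) = λ² - trace · λ + det = 0.
  trace = 20 + 18 = 38, det = 20·18 - (-6)² = 324.
Step 2 — discriminant:
  Δ = trace² - 4·det = 1444 - 1296 = 148.
Step 3 — eigenvalues:
  λ = (trace ± √Δ)/2 = (38 ± 12.1655)/2,
  λ_1 = 25.0828,  λ_2 = 12.9172.

Step 4 — unit eigenvector for λ_1: solve (Sigma - λ_1 I)v = 0. First row:
  (20 - 25.0828)·v_x + (-6)·v_y = 0, i.e. (-5.0828)·v_x + (-6)·v_y = 0,
  so v ∝ (b, λ_1 - a) = (-6, 5.0828); multiply by -1 so the first entry is positive: u = (6, -5.0828).
  ||u|| = √((6)² + (-5.0828)²) = √(61.8345) ≈ 7.8635,
  v_1 = u/||u|| ≈ (0.763, -0.6464) (||v_1|| = 1).

λ_1 = 25.0828,  λ_2 = 12.9172;  v_1 ≈ (0.763, -0.6464)


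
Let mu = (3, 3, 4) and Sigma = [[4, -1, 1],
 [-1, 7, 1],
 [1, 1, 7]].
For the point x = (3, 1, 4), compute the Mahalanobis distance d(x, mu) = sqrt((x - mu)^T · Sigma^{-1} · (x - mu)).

Step 1 — centre the observation: (x - mu) = (0, -2, 0).

Step 2 — invert Sigma (cofactor / det for 3×3, or solve directly):
  Sigma^{-1} = [[0.2727, 0.0455, -0.0455],
 [0.0455, 0.1534, -0.0284],
 [-0.0455, -0.0284, 0.1534]].

Step 3 — form the quadratic (x - mu)^T · Sigma^{-1} · (x - mu):
  Sigma^{-1} · (x - mu) = (-0.0909, -0.3068, 0.0568).
  (x - mu)^T · [Sigma^{-1} · (x - mu)] = (0)·(-0.0909) + (-2)·(-0.3068) + (0)·(0.0568) = 0.6136.

Step 4 — take square root: d = √(0.6136) ≈ 0.7833.

d(x, mu) = √(0.6136) ≈ 0.7833


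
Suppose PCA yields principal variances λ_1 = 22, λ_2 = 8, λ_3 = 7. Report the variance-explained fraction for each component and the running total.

Step 1 — total variance = trace(Sigma) = Σ λ_i = 22 + 8 + 7 = 37.

Step 2 — fraction explained by component i = λ_i / Σ λ:
  PC1: 22/37 = 0.5946
  PC2: 8/37 = 0.2162
  PC3: 7/37 = 0.1892

Step 3 — cumulative fraction after k components = (λ_1 + ... + λ_k) / Σ λ:
  k = 1: 22/37 = 0.5946
  k = 2: (22 + 8)/37 = 30/37 = 0.8108
  k = 3: (22 + 8 + 7)/37 = 37/37 = 1

Summary (fraction, with percent):

explained: PC1 0.5946 (59.46%), PC2 0.2162 (21.62%), PC3 0.1892 (18.92%);  cumulative: 0.5946, 0.8108, 1


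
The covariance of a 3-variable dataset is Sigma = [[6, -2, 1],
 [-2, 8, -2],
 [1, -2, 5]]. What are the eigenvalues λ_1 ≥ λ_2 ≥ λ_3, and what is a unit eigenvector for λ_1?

Step 1 — characteristic polynomial p(λ) = det(λI - Sigma) = λ³ - tr·λ² + c_1·λ - det, where tr = trace, c_1 = sum of the principal 2×2 minors, det = det(Sigma):
  tr = 6 + 8 + 5 = 19,
  c_1 = (6·8 - (-2)²) + (6·5 - (1)²) + (8·5 - (-2)²) = 44 + 29 + 36 = 109,
  det = 6·(8·5 - (-2)²) - (-2)·((-2)·5 - (-2)·(1)) + (1)·((-2)·(-2) - 8·(1)) = 6·(36) - (-2)·(-8) + (1)·(-4) = 196.
  So p(λ) = λ³ - 19λ² + 109λ - 196.
Step 2 — look for an integer root (rational root theorem: any rational root is an integer divisor of 196). Testing λ = 4:
  p(4) = 64 - 304 + 436 - 196 = 0  ✓
  Dividing out (λ - 4): p(λ) = (λ - 4)(λ² - 15λ + 49).
Step 3 — remaining eigenvalues from the quadratic λ² - 15λ + 49 = 0:
  Δ = 15² - 4·49 = 225 - 196 = 29,  λ = (15 ± √29)/2 = (15 ± 5.3852)/2 ≈ 10.1926 or 4.8074.
  Sorted: λ_1 = 10.1926,  λ_2 = 4.8074,  λ_3 = 4  (check: sum = 19 = tr ✓).

Step 4 — unit eigenvector for λ_1 ≈ 10.1926: v spans the null space of (Sigma - λ_1 I), whose rows are
  r_1 = (-4.1926, -2, 1),  r_2 = (-2, -2.1926, -2),  r_3 = (1, -2, -5.1926).
  v is orthogonal to every row, so take v ∝ r_1 × r_2 = ((-2)·(-2) - (1)·(-2.1926), (1)·(-2) - (-4.1926)·(-2), (-4.1926)·(-2.1926) - (-2)·(-2)) ≈ (6.1926, -10.3852, 5.1926).
  Let u = (6.1926, -10.3852, 5.1926).
  ||u|| = √((6.1926)² + (-10.3852)² + (5.1926)²) = √(173.1626) ≈ 13.1591,  v_1 = u/||u|| ≈ (0.4706, -0.7892, 0.3946) (||v_1|| = 1).

λ_1 = 10.1926,  λ_2 = 4.8074,  λ_3 = 4;  v_1 ≈ (0.4706, -0.7892, 0.3946)


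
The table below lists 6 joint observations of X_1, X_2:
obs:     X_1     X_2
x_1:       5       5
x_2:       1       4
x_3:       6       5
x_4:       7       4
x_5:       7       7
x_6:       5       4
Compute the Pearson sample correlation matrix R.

Step 1 — column means:
  mean(X_1) = (5 + 1 + 6 + 7 + 7 + 5) / 6 = 31/6 = 5.1667
  mean(X_2) = (5 + 4 + 5 + 4 + 7 + 4) / 6 = 29/6 = 4.8333

Step 2 — sample variances and covariances s[i,j] = (1/(n-1)) · Σ_k (x_{k,i} - mean_i) · (x_{k,j} - mean_j), with n-1 = 5:
  s[X_1,X_1] = ((-0.1667)·(-0.1667) + (-4.1667)·(-4.1667) + (0.8333)·(0.8333) + (1.8333)·(1.8333) + (1.8333)·(1.8333) + (-0.1667)·(-0.1667)) / 5 = 24.8333/5 = 4.9667
  s[X_1,X_2] = ((-0.1667)·(0.1667) + (-4.1667)·(-0.8333) + (0.8333)·(0.1667) + (1.8333)·(-0.8333) + (1.8333)·(2.1667) + (-0.1667)·(-0.8333)) / 5 = 6.1667/5 = 1.2333
  s[X_2,X_2] = ((0.1667)·(0.1667) + (-0.8333)·(-0.8333) + (0.1667)·(0.1667) + (-0.8333)·(-0.8333) + (2.1667)·(2.1667) + (-0.8333)·(-0.8333)) / 5 = 6.8333/5 = 1.3667
  Sample standard deviations s_i = √(s[i,i]):
  s(X_1) = √(4.9667) = 2.2286
  s(X_2) = √(1.3667) = 1.169

Step 3 — r_{ij} = s_{ij} / (s_i · s_j):
  r[X_1,X_1] = 1 (diagonal).
  r[X_1,X_2] = 1.2333 / (2.2286 · 1.169) = 1.2333 / 2.6053 = 0.4734
  r[X_2,X_2] = 1 (diagonal).

R is symmetric with unit diagonal. Assembling:

R = [[1, 0.4734],
 [0.4734, 1]]


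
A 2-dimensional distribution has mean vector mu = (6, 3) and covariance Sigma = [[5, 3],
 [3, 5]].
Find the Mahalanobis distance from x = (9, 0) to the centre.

Step 1 — centre the observation: (x - mu) = (3, -3).

Step 2 — invert Sigma. det(Sigma) = 5·5 - (3)² = 16.
  Sigma^{-1} = (1/det) · [[d, -b], [-b, a]] = [[0.3125, -0.1875],
 [-0.1875, 0.3125]].

Step 3 — form the quadratic (x - mu)^T · Sigma^{-1} · (x - mu):
  Sigma^{-1} · (x - mu) = (1.5, -1.5).
  (x - mu)^T · [Sigma^{-1} · (x - mu)] = (3)·(1.5) + (-3)·(-1.5) = 9.

Step 4 — take square root: d = √(9) ≈ 3.

d(x, mu) = √(9) ≈ 3


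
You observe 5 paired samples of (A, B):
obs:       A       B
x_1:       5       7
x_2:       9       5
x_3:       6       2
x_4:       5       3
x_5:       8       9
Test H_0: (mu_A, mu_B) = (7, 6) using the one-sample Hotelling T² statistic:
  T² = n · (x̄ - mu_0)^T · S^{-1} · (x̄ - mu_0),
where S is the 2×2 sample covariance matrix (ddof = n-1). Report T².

Step 1 — sample mean vector:
  mean(A) = (5 + 9 + 6 + 5 + 8) / 5 = 33/5 = 6.6
  mean(B) = (7 + 5 + 2 + 3 + 9) / 5 = 26/5 = 5.2
  x̄ = (6.6, 5.2),  deviation x̄ - mu_0 = (6.6, 5.2) - (7, 6) = (-0.4, -0.8).

Step 2 — sample covariance matrix, S[i,j] = (1/(n-1)) · Σ_k (x_{k,i} - mean_i) · (x_{k,j} - mean_j), divisor n-1 = 4:
  S[A,A] = ((-1.6)·(-1.6) + (2.4)·(2.4) + (-0.6)·(-0.6) + (-1.6)·(-1.6) + (1.4)·(1.4)) / 4 = 13.2/4 = 3.3
  S[A,B] = ((-1.6)·(1.8) + (2.4)·(-0.2) + (-0.6)·(-3.2) + (-1.6)·(-2.2) + (1.4)·(3.8)) / 4 = 7.4/4 = 1.85
  S[B,B] = ((1.8)·(1.8) + (-0.2)·(-0.2) + (-3.2)·(-3.2) + (-2.2)·(-2.2) + (3.8)·(3.8)) / 4 = 32.8/4 = 8.2
  S = [[3.3, 1.85],
 [1.85, 8.2]].

Step 3 — invert S. det(S) = 3.3·8.2 - (1.85)² = 23.6375.
  S^{-1} = (1/det) · [[d, -b], [-b, a]] = [[0.3469, -0.0783],
 [-0.0783, 0.1396]].

Step 4 — quadratic form (x̄ - mu_0)^T · S^{-1} · (x̄ - mu_0):
  S^{-1} · (x̄ - mu_0) = (-0.0762, -0.0804),
  (x̄ - mu_0)^T · [...] = (-0.4)·(-0.0762) + (-0.8)·(-0.0804) = 0.0948.

Step 5 — scale by n: T² = 5 · 0.0948 = 0.4738.

T² ≈ 0.4738


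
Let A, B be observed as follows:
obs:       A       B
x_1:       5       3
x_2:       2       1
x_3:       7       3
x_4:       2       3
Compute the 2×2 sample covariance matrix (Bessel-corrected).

Step 1 — column means:
  mean(A) = (5 + 2 + 7 + 2) / 4 = 16/4 = 4
  mean(B) = (3 + 1 + 3 + 3) / 4 = 10/4 = 2.5

Step 2 — sample covariance S[i,j] = (1/(n-1)) · Σ_k (x_{k,i} - mean_i) · (x_{k,j} - mean_j), with n-1 = 3.
  S[A,A] = ((1)·(1) + (-2)·(-2) + (3)·(3) + (-2)·(-2)) / 3 = 18/3 = 6
  S[A,B] = ((1)·(0.5) + (-2)·(-1.5) + (3)·(0.5) + (-2)·(0.5)) / 3 = 4/3 = 1.3333
  S[B,B] = ((0.5)·(0.5) + (-1.5)·(-1.5) + (0.5)·(0.5) + (0.5)·(0.5)) / 3 = 3/3 = 1

S is symmetric (S[j,i] = S[i,j]). Assembling:

S = [[6, 1.3333],
 [1.3333, 1]]


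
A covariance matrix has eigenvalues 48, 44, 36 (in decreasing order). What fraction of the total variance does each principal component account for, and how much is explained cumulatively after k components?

Step 1 — total variance = trace(Sigma) = Σ λ_i = 48 + 44 + 36 = 128.

Step 2 — fraction explained by component i = λ_i / Σ λ:
  PC1: 48/128 = 0.375
  PC2: 44/128 = 0.3438
  PC3: 36/128 = 0.2812

Step 3 — cumulative fraction after k components = (λ_1 + ... + λ_k) / Σ λ:
  k = 1: 48/128 = 0.375
  k = 2: (48 + 44)/128 = 92/128 = 0.7188
  k = 3: (48 + 44 + 36)/128 = 128/128 = 1

Summary (fraction, with percent):

explained: PC1 0.375 (37.5%), PC2 0.3438 (34.38%), PC3 0.2812 (28.12%);  cumulative: 0.375, 0.7188, 1


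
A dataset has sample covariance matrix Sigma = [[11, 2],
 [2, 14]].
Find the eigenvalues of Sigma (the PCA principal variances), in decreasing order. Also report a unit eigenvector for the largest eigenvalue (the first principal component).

Step 1 — characteristic polynomial of 2×2 Sigma:
  det(Sigma - λI) = λ² - trace · λ + det = 0.
  trace = 11 + 14 = 25, det = 11·14 - (2)² = 150.
Step 2 — discriminant:
  Δ = trace² - 4·det = 625 - 600 = 25.
Step 3 — eigenvalues:
  λ = (trace ± √Δ)/2 = (25 ± 5)/2,
  λ_1 = 15,  λ_2 = 10.

Step 4 — unit eigenvector for λ_1: solve (Sigma - λ_1 I)v = 0. First row:
  (11 - 15)·v_x + (2)·v_y = 0, i.e. (-4)·v_x + (2)·v_y = 0,
  so v ∝ (b, λ_1 - a) = (2, 4) = u.
  ||u|| = √((2)² + (4)²) = √(20) ≈ 4.4721,
  v_1 = u/||u|| ≈ (0.4472, 0.8944) (||v_1|| = 1).

λ_1 = 15,  λ_2 = 10;  v_1 ≈ (0.4472, 0.8944)


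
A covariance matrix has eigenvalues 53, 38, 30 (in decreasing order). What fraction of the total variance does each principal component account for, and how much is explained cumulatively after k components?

Step 1 — total variance = trace(Sigma) = Σ λ_i = 53 + 38 + 30 = 121.

Step 2 — fraction explained by component i = λ_i / Σ λ:
  PC1: 53/121 = 0.438
  PC2: 38/121 = 0.314
  PC3: 30/121 = 0.2479

Step 3 — cumulative fraction after k components = (λ_1 + ... + λ_k) / Σ λ:
  k = 1: 53/121 = 0.438
  k = 2: (53 + 38)/121 = 91/121 = 0.7521
  k = 3: (53 + 38 + 30)/121 = 121/121 = 1

Summary (fraction, with percent):

explained: PC1 0.438 (43.8%), PC2 0.314 (31.4%), PC3 0.2479 (24.79%);  cumulative: 0.438, 0.7521, 1


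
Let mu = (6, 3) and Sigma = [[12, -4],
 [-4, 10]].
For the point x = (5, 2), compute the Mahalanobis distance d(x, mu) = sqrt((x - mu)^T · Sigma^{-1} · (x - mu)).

Step 1 — centre the observation: (x - mu) = (-1, -1).

Step 2 — invert Sigma. det(Sigma) = 12·10 - (-4)² = 104.
  Sigma^{-1} = (1/det) · [[d, -b], [-b, a]] = [[0.0962, 0.0385],
 [0.0385, 0.1154]].

Step 3 — form the quadratic (x - mu)^T · Sigma^{-1} · (x - mu):
  Sigma^{-1} · (x - mu) = (-0.1346, -0.1538).
  (x - mu)^T · [Sigma^{-1} · (x - mu)] = (-1)·(-0.1346) + (-1)·(-0.1538) = 0.2885.

Step 4 — take square root: d = √(0.2885) ≈ 0.5371.

d(x, mu) = √(0.2885) ≈ 0.5371


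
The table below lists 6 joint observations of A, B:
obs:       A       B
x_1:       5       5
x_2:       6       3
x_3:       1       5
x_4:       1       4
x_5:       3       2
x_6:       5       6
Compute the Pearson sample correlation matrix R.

Step 1 — column means:
  mean(A) = (5 + 6 + 1 + 1 + 3 + 5) / 6 = 21/6 = 3.5
  mean(B) = (5 + 3 + 5 + 4 + 2 + 6) / 6 = 25/6 = 4.1667

Step 2 — sample variances and covariances s[i,j] = (1/(n-1)) · Σ_k (x_{k,i} - mean_i) · (x_{k,j} - mean_j), with n-1 = 5:
  s[A,A] = ((1.5)·(1.5) + (2.5)·(2.5) + (-2.5)·(-2.5) + (-2.5)·(-2.5) + (-0.5)·(-0.5) + (1.5)·(1.5)) / 5 = 23.5/5 = 4.7
  s[A,B] = ((1.5)·(0.8333) + (2.5)·(-1.1667) + (-2.5)·(0.8333) + (-2.5)·(-0.1667) + (-0.5)·(-2.1667) + (1.5)·(1.8333)) / 5 = 0.5/5 = 0.1
  s[B,B] = ((0.8333)·(0.8333) + (-1.1667)·(-1.1667) + (0.8333)·(0.8333) + (-0.1667)·(-0.1667) + (-2.1667)·(-2.1667) + (1.8333)·(1.8333)) / 5 = 10.8333/5 = 2.1667
  Sample standard deviations s_i = √(s[i,i]):
  s(A) = √(4.7) = 2.1679
  s(B) = √(2.1667) = 1.472

Step 3 — r_{ij} = s_{ij} / (s_i · s_j):
  r[A,A] = 1 (diagonal).
  r[A,B] = 0.1 / (2.1679 · 1.472) = 0.1 / 3.1911 = 0.0313
  r[B,B] = 1 (diagonal).

R is symmetric with unit diagonal. Assembling:

R = [[1, 0.0313],
 [0.0313, 1]]


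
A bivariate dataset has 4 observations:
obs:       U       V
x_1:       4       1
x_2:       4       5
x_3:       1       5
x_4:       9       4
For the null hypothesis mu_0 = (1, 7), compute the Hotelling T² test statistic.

Step 1 — sample mean vector:
  mean(U) = (4 + 4 + 1 + 9) / 4 = 18/4 = 4.5
  mean(V) = (1 + 5 + 5 + 4) / 4 = 15/4 = 3.75
  x̄ = (4.5, 3.75),  deviation x̄ - mu_0 = (4.5, 3.75) - (1, 7) = (3.5, -3.25).

Step 2 — sample covariance matrix, S[i,j] = (1/(n-1)) · Σ_k (x_{k,i} - mean_i) · (x_{k,j} - mean_j), divisor n-1 = 3:
  S[U,U] = ((-0.5)·(-0.5) + (-0.5)·(-0.5) + (-3.5)·(-3.5) + (4.5)·(4.5)) / 3 = 33/3 = 11
  S[U,V] = ((-0.5)·(-2.75) + (-0.5)·(1.25) + (-3.5)·(1.25) + (4.5)·(0.25)) / 3 = -2.5/3 = -0.8333
  S[V,V] = ((-2.75)·(-2.75) + (1.25)·(1.25) + (1.25)·(1.25) + (0.25)·(0.25)) / 3 = 10.75/3 = 3.5833
  S = [[11, -0.8333],
 [-0.8333, 3.5833]].

Step 3 — invert S. det(S) = 11·3.5833 - (-0.8333)² = 38.7222.
  S^{-1} = (1/det) · [[d, -b], [-b, a]] = [[0.0925, 0.0215],
 [0.0215, 0.2841]].

Step 4 — quadratic form (x̄ - mu_0)^T · S^{-1} · (x̄ - mu_0):
  S^{-1} · (x̄ - mu_0) = (0.2539, -0.8479),
  (x̄ - mu_0)^T · [...] = (3.5)·(0.2539) + (-3.25)·(-0.8479) = 3.6445.

Step 5 — scale by n: T² = 4 · 3.6445 = 14.5782.

T² ≈ 14.5782


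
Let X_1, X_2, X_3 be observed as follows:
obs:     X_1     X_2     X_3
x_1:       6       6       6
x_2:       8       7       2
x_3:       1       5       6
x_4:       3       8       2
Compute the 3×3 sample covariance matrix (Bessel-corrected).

Step 1 — column means:
  mean(X_1) = (6 + 8 + 1 + 3) / 4 = 18/4 = 4.5
  mean(X_2) = (6 + 7 + 5 + 8) / 4 = 26/4 = 6.5
  mean(X_3) = (6 + 2 + 6 + 2) / 4 = 16/4 = 4

Step 2 — sample covariance S[i,j] = (1/(n-1)) · Σ_k (x_{k,i} - mean_i) · (x_{k,j} - mean_j), with n-1 = 3.
  S[X_1,X_1] = ((1.5)·(1.5) + (3.5)·(3.5) + (-3.5)·(-3.5) + (-1.5)·(-1.5)) / 3 = 29/3 = 9.6667
  S[X_1,X_2] = ((1.5)·(-0.5) + (3.5)·(0.5) + (-3.5)·(-1.5) + (-1.5)·(1.5)) / 3 = 4/3 = 1.3333
  S[X_1,X_3] = ((1.5)·(2) + (3.5)·(-2) + (-3.5)·(2) + (-1.5)·(-2)) / 3 = -8/3 = -2.6667
  S[X_2,X_2] = ((-0.5)·(-0.5) + (0.5)·(0.5) + (-1.5)·(-1.5) + (1.5)·(1.5)) / 3 = 5/3 = 1.6667
  S[X_2,X_3] = ((-0.5)·(2) + (0.5)·(-2) + (-1.5)·(2) + (1.5)·(-2)) / 3 = -8/3 = -2.6667
  S[X_3,X_3] = ((2)·(2) + (-2)·(-2) + (2)·(2) + (-2)·(-2)) / 3 = 16/3 = 5.3333

S is symmetric (S[j,i] = S[i,j]). Assembling:

S = [[9.6667, 1.3333, -2.6667],
 [1.3333, 1.6667, -2.6667],
 [-2.6667, -2.6667, 5.3333]]


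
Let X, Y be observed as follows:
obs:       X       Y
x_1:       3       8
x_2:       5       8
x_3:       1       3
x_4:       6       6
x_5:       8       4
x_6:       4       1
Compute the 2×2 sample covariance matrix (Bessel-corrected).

Step 1 — column means:
  mean(X) = (3 + 5 + 1 + 6 + 8 + 4) / 6 = 27/6 = 4.5
  mean(Y) = (8 + 8 + 3 + 6 + 4 + 1) / 6 = 30/6 = 5

Step 2 — sample covariance S[i,j] = (1/(n-1)) · Σ_k (x_{k,i} - mean_i) · (x_{k,j} - mean_j), with n-1 = 5.
  S[X,X] = ((-1.5)·(-1.5) + (0.5)·(0.5) + (-3.5)·(-3.5) + (1.5)·(1.5) + (3.5)·(3.5) + (-0.5)·(-0.5)) / 5 = 29.5/5 = 5.9
  S[X,Y] = ((-1.5)·(3) + (0.5)·(3) + (-3.5)·(-2) + (1.5)·(1) + (3.5)·(-1) + (-0.5)·(-4)) / 5 = 4/5 = 0.8
  S[Y,Y] = ((3)·(3) + (3)·(3) + (-2)·(-2) + (1)·(1) + (-1)·(-1) + (-4)·(-4)) / 5 = 40/5 = 8

S is symmetric (S[j,i] = S[i,j]). Assembling:

S = [[5.9, 0.8],
 [0.8, 8]]


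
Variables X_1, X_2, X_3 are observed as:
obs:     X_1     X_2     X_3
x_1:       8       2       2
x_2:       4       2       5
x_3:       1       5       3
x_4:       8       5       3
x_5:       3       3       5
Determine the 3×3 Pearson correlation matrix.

Step 1 — column means:
  mean(X_1) = (8 + 4 + 1 + 8 + 3) / 5 = 24/5 = 4.8
  mean(X_2) = (2 + 2 + 5 + 5 + 3) / 5 = 17/5 = 3.4
  mean(X_3) = (2 + 5 + 3 + 3 + 5) / 5 = 18/5 = 3.6

Step 2 — sample variances and covariances s[i,j] = (1/(n-1)) · Σ_k (x_{k,i} - mean_i) · (x_{k,j} - mean_j), with n-1 = 4:
  s[X_1,X_1] = ((3.2)·(3.2) + (-0.8)·(-0.8) + (-3.8)·(-3.8) + (3.2)·(3.2) + (-1.8)·(-1.8)) / 4 = 38.8/4 = 9.7
  s[X_1,X_2] = ((3.2)·(-1.4) + (-0.8)·(-1.4) + (-3.8)·(1.6) + (3.2)·(1.6) + (-1.8)·(-0.4)) / 4 = -3.6/4 = -0.9
  s[X_1,X_3] = ((3.2)·(-1.6) + (-0.8)·(1.4) + (-3.8)·(-0.6) + (3.2)·(-0.6) + (-1.8)·(1.4)) / 4 = -8.4/4 = -2.1
  s[X_2,X_2] = ((-1.4)·(-1.4) + (-1.4)·(-1.4) + (1.6)·(1.6) + (1.6)·(1.6) + (-0.4)·(-0.4)) / 4 = 9.2/4 = 2.3
  s[X_2,X_3] = ((-1.4)·(-1.6) + (-1.4)·(1.4) + (1.6)·(-0.6) + (1.6)·(-0.6) + (-0.4)·(1.4)) / 4 = -2.2/4 = -0.55
  s[X_3,X_3] = ((-1.6)·(-1.6) + (1.4)·(1.4) + (-0.6)·(-0.6) + (-0.6)·(-0.6) + (1.4)·(1.4)) / 4 = 7.2/4 = 1.8
  Sample standard deviations s_i = √(s[i,i]):
  s(X_1) = √(9.7) = 3.1145
  s(X_2) = √(2.3) = 1.5166
  s(X_3) = √(1.8) = 1.3416

Step 3 — r_{ij} = s_{ij} / (s_i · s_j):
  r[X_1,X_1] = 1 (diagonal).
  r[X_1,X_2] = -0.9 / (3.1145 · 1.5166) = -0.9 / 4.7233 = -0.1905
  r[X_1,X_3] = -2.1 / (3.1145 · 1.3416) = -2.1 / 4.1785 = -0.5026
  r[X_2,X_2] = 1 (diagonal).
  r[X_2,X_3] = -0.55 / (1.5166 · 1.3416) = -0.55 / 2.0347 = -0.2703
  r[X_3,X_3] = 1 (diagonal).

R is symmetric with unit diagonal. Assembling:

R = [[1, -0.1905, -0.5026],
 [-0.1905, 1, -0.2703],
 [-0.5026, -0.2703, 1]]


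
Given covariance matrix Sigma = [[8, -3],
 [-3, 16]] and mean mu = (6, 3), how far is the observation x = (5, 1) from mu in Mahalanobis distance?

Step 1 — centre the observation: (x - mu) = (-1, -2).

Step 2 — invert Sigma. det(Sigma) = 8·16 - (-3)² = 119.
  Sigma^{-1} = (1/det) · [[d, -b], [-b, a]] = [[0.1345, 0.0252],
 [0.0252, 0.0672]].

Step 3 — form the quadratic (x - mu)^T · Sigma^{-1} · (x - mu):
  Sigma^{-1} · (x - mu) = (-0.1849, -0.1597).
  (x - mu)^T · [Sigma^{-1} · (x - mu)] = (-1)·(-0.1849) + (-2)·(-0.1597) = 0.5042.

Step 4 — take square root: d = √(0.5042) ≈ 0.7101.

d(x, mu) = √(0.5042) ≈ 0.7101


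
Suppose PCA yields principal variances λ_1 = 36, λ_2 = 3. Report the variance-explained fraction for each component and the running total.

Step 1 — total variance = trace(Sigma) = Σ λ_i = 36 + 3 = 39.

Step 2 — fraction explained by component i = λ_i / Σ λ:
  PC1: 36/39 = 0.9231
  PC2: 3/39 = 0.0769

Step 3 — cumulative fraction after k components = (λ_1 + ... + λ_k) / Σ λ:
  k = 1: 36/39 = 0.9231
  k = 2: (36 + 3)/39 = 39/39 = 1

Summary (fraction, with percent):

explained: PC1 0.9231 (92.31%), PC2 0.0769 (7.69%);  cumulative: 0.9231, 1


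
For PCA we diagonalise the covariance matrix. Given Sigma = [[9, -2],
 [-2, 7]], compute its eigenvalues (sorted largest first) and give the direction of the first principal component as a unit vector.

Step 1 — characteristic polynomial of 2×2 Sigma:
  det(Sigma - λI) = λ² - trace · λ + det = 0.
  trace = 9 + 7 = 16, det = 9·7 - (-2)² = 59.
Step 2 — discriminant:
  Δ = trace² - 4·det = 256 - 236 = 20.
Step 3 — eigenvalues:
  λ = (trace ± √Δ)/2 = (16 ± 4.4721)/2,
  λ_1 = 10.2361,  λ_2 = 5.7639.

Step 4 — unit eigenvector for λ_1: solve (Sigma - λ_1 I)v = 0. First row:
  (9 - 10.2361)·v_x + (-2)·v_y = 0, i.e. (-1.2361)·v_x + (-2)·v_y = 0,
  so v ∝ (b, λ_1 - a) = (-2, 1.2361); multiply by -1 so the first entry is positive: u = (2, -1.2361).
  ||u|| = √((2)² + (-1.2361)²) = √(5.5279) ≈ 2.3511,
  v_1 = u/||u|| ≈ (0.8507, -0.5257) (||v_1|| = 1).

λ_1 = 10.2361,  λ_2 = 5.7639;  v_1 ≈ (0.8507, -0.5257)
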